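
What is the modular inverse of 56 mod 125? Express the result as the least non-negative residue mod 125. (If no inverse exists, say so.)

Extended Euclidean algorithm:
125 = 2*56 + 13
56 = 4*13 + 4
13 = 3*4 + 1
4 = 4*1 + 0
Since gcd(56, 125) = 1, back-substitute to write 1 as a combination:
1 = 13 − 3·4
1 = −3·56 + 13·13
1 = 13·125 − 29·56
Hence 56⁻¹ ≡ -29 ≡ 96 (mod 125).

96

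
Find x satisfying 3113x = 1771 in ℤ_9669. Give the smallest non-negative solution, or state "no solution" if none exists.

First find gcd(3113, 9669):
9669 = 3×3113 + 330
3113 = 9×330 + 143
330 = 2×143 + 44
143 = 3×44 + 11
44 = 4×11 + 0
gcd = 11 and 11 | 1771, so solutions exist. Divide through by 11: 283x ≡ 161 (mod 879).
Now find 283⁻¹ mod 879:
879 = 3·283 + 30
283 = 9·30 + 13
30 = 2·13 + 4
13 = 3·4 + 1
4 = 4·1 + 0
Back-substitute:
1 = 13 − 3·4
1 = −3·30 + 7·13
1 = 7·283 − 66·30
1 = −66·879 + 205·283
So 283⁻¹ ≡ 205 (mod 879).
Then x ≡ 205·161 ≡ 482 (mod 879); the smallest non-negative solution is x = 482.

482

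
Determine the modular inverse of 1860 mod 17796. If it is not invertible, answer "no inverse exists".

Compute gcd(1860, 17796):
17796 = 9·1860 + 1056
1860 = 1·1056 + 804
1056 = 1·804 + 252
804 = 3·252 + 48
252 = 5·48 + 12
48 = 4·12 + 0
Since gcd = 12 > 1, 1860 is not a unit mod 17796.

no inverse exists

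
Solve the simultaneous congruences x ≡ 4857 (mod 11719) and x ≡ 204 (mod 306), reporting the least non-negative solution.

1375980

Write x = 4857 + 11719·k. Then 11719·k ≡ 204 − 4857 ≡ 243 (mod 306).
Need 11719⁻¹ mod 306. Extended Euclid on (306, 91):
306 = 3×91 + 33
91 = 2×33 + 25
33 = 1×25 + 8
25 = 3×8 + 1
8 = 8×1 + 0
Back-substitute:
1 = 25 − 3·8
1 = −3·33 + 4·25
1 = 4·91 − 11·33
1 = −11·306 + 37·91
11719⁻¹ ≡ 37 (mod 306), so k ≡ 37·243 ≡ 117 (mod 306).
x = 4857 + 11719·117 = 1375980.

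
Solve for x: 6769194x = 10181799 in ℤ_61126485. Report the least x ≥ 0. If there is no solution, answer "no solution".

12528531

First find gcd(6769194, 61126485):
61126485 = 9*6769194 + 203739
6769194 = 33*203739 + 45807
203739 = 4*45807 + 20511
45807 = 2*20511 + 4785
20511 = 4*4785 + 1371
4785 = 3*1371 + 672
1371 = 2*672 + 27
672 = 24*27 + 24
27 = 1*24 + 3
24 = 8*3 + 0
gcd = 3 and 3 | 10181799, so solutions exist. Divide through by 3: 2256398x ≡ 3393933 (mod 20375495).
Now find 2256398⁻¹ mod 20375495:
20375495 = 9×2256398 + 67913
2256398 = 33×67913 + 15269
67913 = 4×15269 + 6837
15269 = 2×6837 + 1595
6837 = 4×1595 + 457
1595 = 3×457 + 224
457 = 2×224 + 9
224 = 24×9 + 8
9 = 1×8 + 1
8 = 8×1 + 0
Back-substitute:
1 = 9 − 8
1 = −224 + 25·9
1 = 25·457 − 51·224
1 = −51·1595 + 178·457
1 = 178·6837 − 763·1595
1 = −763·15269 + 1704·6837
1 = 1704·67913 − 7579·15269
1 = −7579·2256398 + 251811·67913
1 = 251811·20375495 − 2273878·2256398
So 2256398·(-2273878) ≡ 1 (mod 20375495), i.e. 2256398⁻¹ ≡ 18101617.
Then x ≡ 18101617·3393933 ≡ 12528531 (mod 20375495); the smallest non-negative solution is x = 12528531.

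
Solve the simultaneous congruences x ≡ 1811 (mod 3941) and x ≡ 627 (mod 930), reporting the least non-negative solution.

1523037

Write x = 1811 + 3941·k. Then 3941·k ≡ 627 − 1811 ≡ 676 (mod 930).
Need 3941⁻¹ mod 930. Extended Euclid on (930, 221):
930 = 4×221 + 46
221 = 4×46 + 37
46 = 1×37 + 9
37 = 4×9 + 1
9 = 9×1 + 0
Back-substitute:
1 = 37 − 4·9
1 = −4·46 + 5·37
1 = 5·221 − 24·46
1 = −24·930 + 101·221
3941⁻¹ ≡ 101 (mod 930), so k ≡ 101·676 ≡ 386 (mod 930).
x = 1811 + 3941·386 = 1523037.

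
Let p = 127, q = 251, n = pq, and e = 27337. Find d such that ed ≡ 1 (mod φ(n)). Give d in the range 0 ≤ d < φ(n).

31273

φ(n) = (p−1)(q−1) = 126·250 = 31500.
Need d with 27337·d ≡ 1 (mod 31500). Apply the extended Euclidean algorithm:
31500 = 1×27337 + 4163
27337 = 6×4163 + 2359
4163 = 1×2359 + 1804
2359 = 1×1804 + 555
1804 = 3×555 + 139
555 = 3×139 + 138
139 = 1×138 + 1
138 = 138×1 + 0
Back-substitute:
1 = 139 − 138
1 = −555 + 4·139
1 = 4·1804 − 13·555
1 = −13·2359 + 17·1804
1 = 17·4163 − 30·2359
1 = −30·27337 + 197·4163
1 = 197·31500 − 227·27337
So 27337·(-227) ≡ 1 (mod 31500), hence d ≡ -227 ≡ 31273 (mod 31500).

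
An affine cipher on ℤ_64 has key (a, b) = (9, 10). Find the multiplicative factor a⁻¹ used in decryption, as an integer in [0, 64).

57

Apply the Euclidean algorithm to 64 and 9:
64 = 7×9 + 1
9 = 9×1 + 0
The gcd is 1. Working backward:
1 = 64 − 7·9
Thus 9·(-7) ≡ 1 (mod 64); reducing, -7 mod 64 = 57.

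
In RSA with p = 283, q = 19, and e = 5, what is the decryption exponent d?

φ(n) = (p−1)(q−1) = 282·18 = 5076.
Need d with 5·d ≡ 1 (mod 5076). Apply the extended Euclidean algorithm:
5076 = 1015*5 + 1
5 = 5*1 + 0
Back-substitute:
1 = 5076 − 1015·5
So 5·(-1015) ≡ 1 (mod 5076), hence d ≡ -1015 ≡ 4061 (mod 5076).

4061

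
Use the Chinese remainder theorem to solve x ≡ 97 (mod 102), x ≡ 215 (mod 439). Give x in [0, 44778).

Write x = 97 + 102·k. Then 102·k ≡ 215 − 97 ≡ 118 (mod 439).
Need 102⁻¹ mod 439. Extended Euclid on (439, 102):
439 = 4×102 + 31
102 = 3×31 + 9
31 = 3×9 + 4
9 = 2×4 + 1
4 = 4×1 + 0
Back-substitute:
1 = 9 − 2·4
1 = −2·31 + 7·9
1 = 7·102 − 23·31
1 = −23·439 + 99·102
102⁻¹ ≡ 99 (mod 439), so k ≡ 99·118 ≡ 268 (mod 439).
x = 97 + 102·268 = 27433.

27433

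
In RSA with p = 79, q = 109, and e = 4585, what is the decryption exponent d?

2473

φ(n) = (p−1)(q−1) = 78·108 = 8424.
Need d with 4585·d ≡ 1 (mod 8424). Apply the extended Euclidean algorithm:
8424 = 1·4585 + 3839
4585 = 1·3839 + 746
3839 = 5·746 + 109
746 = 6·109 + 92
109 = 1·92 + 17
92 = 5·17 + 7
17 = 2·7 + 3
7 = 2·3 + 1
3 = 3·1 + 0
Back-substitute:
1 = 7 − 2·3
1 = −2·17 + 5·7
1 = 5·92 − 27·17
1 = −27·109 + 32·92
1 = 32·746 − 219·109
1 = −219·3839 + 1127·746
1 = 1127·4585 − 1346·3839
1 = −1346·8424 + 2473·4585
So 4585·2473 ≡ 1 (mod 8424), hence d = 2473.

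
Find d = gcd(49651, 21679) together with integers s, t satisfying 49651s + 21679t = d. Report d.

Euclidean algorithm:
49651 = 2·21679 + 6293
21679 = 3·6293 + 2800
6293 = 2·2800 + 693
2800 = 4·693 + 28
693 = 24·28 + 21
28 = 1·21 + 7
21 = 3·7 + 0
gcd(49651, 21679) = 7.
Working backward:
7 = 28 − 21
7 = −693 + 25·28
7 = 25·2800 − 101·693
7 = −101·6293 + 227·2800
7 = 227·21679 − 782·6293
7 = −782·49651 + 1791·21679
So 7 = (-782)·49651 + (1791)·21679.

7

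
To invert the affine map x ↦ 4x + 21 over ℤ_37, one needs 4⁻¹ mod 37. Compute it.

28

Extended Euclidean algorithm:
37 = 9×4 + 1
4 = 4×1 + 0
The gcd is 1. Working backward:
1 = 37 − 9·4
Thus 4·(-9) ≡ 1 (mod 37); reducing, -9 mod 37 = 28.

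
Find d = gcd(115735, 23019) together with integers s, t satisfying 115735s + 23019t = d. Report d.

Apply Euclid's algorithm to 115735 and 23019:
115735 = 5*23019 + 640
23019 = 35*640 + 619
640 = 1*619 + 21
619 = 29*21 + 10
21 = 2*10 + 1
10 = 10*1 + 0
gcd(115735, 23019) = 1.
Working backward:
1 = 21 − 2·10
1 = −2·619 + 59·21
1 = 59·640 − 61·619
1 = −61·23019 + 2194·640
1 = 2194·115735 − 11031·23019
So 1 = (2194)·115735 + (-11031)·23019.

1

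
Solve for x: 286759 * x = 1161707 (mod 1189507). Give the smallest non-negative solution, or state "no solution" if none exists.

gcd(286759, 1189507):
1189507 = 4·286759 + 42471
286759 = 6·42471 + 31933
42471 = 1·31933 + 10538
31933 = 3·10538 + 319
10538 = 33·319 + 11
319 = 29·11 + 0
gcd = 11, but 11 ∤ 1161707, so the congruence has no solution.

no solution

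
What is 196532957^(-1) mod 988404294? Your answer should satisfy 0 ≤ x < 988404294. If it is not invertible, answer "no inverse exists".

25384187

Apply the Euclidean algorithm to 988404294 and 196532957:
988404294 = 5×196532957 + 5739509
196532957 = 34×5739509 + 1389651
5739509 = 4×1389651 + 180905
1389651 = 7×180905 + 123316
180905 = 1×123316 + 57589
123316 = 2×57589 + 8138
57589 = 7×8138 + 623
8138 = 13×623 + 39
623 = 15×39 + 38
39 = 1×38 + 1
38 = 38×1 + 0
gcd = 1, so the inverse exists. Back-substitute:
1 = 39 − 38
1 = −623 + 16·39
1 = 16·8138 − 209·623
1 = −209·57589 + 1479·8138
1 = 1479·123316 − 3167·57589
1 = −3167·180905 + 4646·123316
1 = 4646·1389651 − 35689·180905
1 = −35689·5739509 + 147402·1389651
1 = 147402·196532957 − 5047357·5739509
1 = −5047357·988404294 + 25384187·196532957
So 196532957·25384187 ≡ 1 (mod 988404294).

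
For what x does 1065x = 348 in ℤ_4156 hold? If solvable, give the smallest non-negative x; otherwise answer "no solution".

First find gcd(1065, 4156):
4156 = 3*1065 + 961
1065 = 1*961 + 104
961 = 9*104 + 25
104 = 4*25 + 4
25 = 6*4 + 1
4 = 4*1 + 0
gcd = 1, so a unique solution mod 4156 exists.
Back-substitute for the Bézout coefficients:
1 = 25 − 6·4
1 = −6·104 + 25·25
1 = 25·961 − 231·104
1 = −231·1065 + 256·961
1 = 256·4156 − 999·1065
So 1065·(-999) ≡ 1 (mod 4156), giving 1065⁻¹ ≡ 3157.
x ≡ 1065⁻¹·348 ≡ 3157·348 ≡ 1452 (mod 4156).

1452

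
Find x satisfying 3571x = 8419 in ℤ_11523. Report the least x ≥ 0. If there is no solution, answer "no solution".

6214

First find gcd(3571, 11523):
11523 = 3×3571 + 810
3571 = 4×810 + 331
810 = 2×331 + 148
331 = 2×148 + 35
148 = 4×35 + 8
35 = 4×8 + 3
8 = 2×3 + 2
3 = 1×2 + 1
2 = 2×1 + 0
gcd = 1, so a unique solution mod 11523 exists.
Back-substitute for the Bézout coefficients:
1 = 3 − 2
1 = −8 + 3·3
1 = 3·35 − 13·8
1 = −13·148 + 55·35
1 = 55·331 − 123·148
1 = −123·810 + 301·331
1 = 301·3571 − 1327·810
1 = −1327·11523 + 4282·3571
So 3571·(4282) ≡ 1 (mod 11523), giving 3571⁻¹ ≡ 4282.
x ≡ 3571⁻¹·8419 ≡ 4282·8419 ≡ 6214 (mod 11523).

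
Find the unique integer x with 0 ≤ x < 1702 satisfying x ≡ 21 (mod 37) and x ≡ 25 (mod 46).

Write x = 21 + 37·k. Then 37·k ≡ 25 − 21 ≡ 4 (mod 46).
Need 37⁻¹ mod 46. Extended Euclid on (46, 37):
46 = 1*37 + 9
37 = 4*9 + 1
9 = 9*1 + 0
Back-substitute:
1 = 37 − 4·9
1 = −4·46 + 5·37
37⁻¹ ≡ 5 (mod 46), so k ≡ 5·4 ≡ 20 (mod 46).
x = 21 + 37·20 = 761.

761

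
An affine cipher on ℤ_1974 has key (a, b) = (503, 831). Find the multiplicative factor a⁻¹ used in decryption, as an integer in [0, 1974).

1091

gcd(1974, 503) by repeated division:
1974 = 3*503 + 465
503 = 1*465 + 38
465 = 12*38 + 9
38 = 4*9 + 2
9 = 4*2 + 1
2 = 2*1 + 0
gcd = 1, so the inverse exists. Back-substitute:
1 = 9 − 4·2
1 = −4·38 + 17·9
1 = 17·465 − 208·38
1 = −208·503 + 225·465
1 = 225·1974 − 883·503
Thus 503·(-883) ≡ 1 (mod 1974); reducing, -883 mod 1974 = 1091.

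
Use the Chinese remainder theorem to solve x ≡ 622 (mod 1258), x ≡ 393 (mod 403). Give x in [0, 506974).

Write x = 622 + 1258·k. Then 1258·k ≡ 393 − 622 ≡ 174 (mod 403).
Need 1258⁻¹ mod 403. Extended Euclid on (403, 49):
403 = 8*49 + 11
49 = 4*11 + 5
11 = 2*5 + 1
5 = 5*1 + 0
Back-substitute:
1 = 11 − 2·5
1 = −2·49 + 9·11
1 = 9·403 − 74·49
1258⁻¹ ≡ 329 (mod 403), so k ≡ 329·174 ≡ 20 (mod 403).
x = 622 + 1258·20 = 25782.

25782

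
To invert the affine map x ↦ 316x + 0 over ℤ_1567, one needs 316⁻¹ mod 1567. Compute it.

Apply the Euclidean algorithm to 1567 and 316:
1567 = 4·316 + 303
316 = 1·303 + 13
303 = 23·13 + 4
13 = 3·4 + 1
4 = 4·1 + 0
The gcd is 1. Working backward:
1 = 13 − 3·4
1 = −3·303 + 70·13
1 = 70·316 − 73·303
1 = −73·1567 + 362·316
So 316·362 ≡ 1 (mod 1567).

362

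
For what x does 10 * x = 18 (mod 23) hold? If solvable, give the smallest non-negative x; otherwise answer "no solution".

First find gcd(10, 23):
23 = 2×10 + 3
10 = 3×3 + 1
3 = 3×1 + 0
gcd = 1, so a unique solution mod 23 exists.
Back-substitute for the Bézout coefficients:
1 = 10 − 3·3
1 = −3·23 + 7·10
So 10·(7) ≡ 1 (mod 23), giving 10⁻¹ ≡ 7.
x ≡ 10⁻¹·18 ≡ 7·18 ≡ 11 (mod 23).

11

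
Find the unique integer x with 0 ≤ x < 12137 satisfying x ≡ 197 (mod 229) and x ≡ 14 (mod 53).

Write x = 197 + 229·k. Then 229·k ≡ 14 − 197 ≡ 29 (mod 53).
Need 229⁻¹ mod 53. Extended Euclid on (53, 17):
53 = 3*17 + 2
17 = 8*2 + 1
2 = 2*1 + 0
Back-substitute:
1 = 17 − 8·2
1 = −8·53 + 25·17
229⁻¹ ≡ 25 (mod 53), so k ≡ 25·29 ≡ 36 (mod 53).
x = 197 + 229·36 = 8441.

8441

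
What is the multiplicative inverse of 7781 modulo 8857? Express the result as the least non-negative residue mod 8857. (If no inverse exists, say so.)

gcd(8857, 7781) by repeated division:
8857 = 1·7781 + 1076
7781 = 7·1076 + 249
1076 = 4·249 + 80
249 = 3·80 + 9
80 = 8·9 + 8
9 = 1·8 + 1
8 = 8·1 + 0
The gcd is 1. Working backward:
1 = 9 − 8
1 = −80 + 9·9
1 = 9·249 − 28·80
1 = −28·1076 + 121·249
1 = 121·7781 − 875·1076
1 = −875·8857 + 996·7781
So 7781·996 ≡ 1 (mod 8857).

996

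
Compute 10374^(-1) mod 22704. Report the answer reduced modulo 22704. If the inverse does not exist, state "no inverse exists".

no inverse exists

Compute gcd(10374, 22704):
22704 = 2×10374 + 1956
10374 = 5×1956 + 594
1956 = 3×594 + 174
594 = 3×174 + 72
174 = 2×72 + 30
72 = 2×30 + 12
30 = 2×12 + 6
12 = 2×6 + 0
The gcd is 6, not 1, hence no inverse exists.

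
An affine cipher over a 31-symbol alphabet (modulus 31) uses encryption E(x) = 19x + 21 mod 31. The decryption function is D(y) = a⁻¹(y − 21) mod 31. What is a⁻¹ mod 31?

Extended Euclidean algorithm:
31 = 1*19 + 12
19 = 1*12 + 7
12 = 1*7 + 5
7 = 1*5 + 2
5 = 2*2 + 1
2 = 2*1 + 0
The gcd is 1. Working backward:
1 = 5 − 2·2
1 = −2·7 + 3·5
1 = 3·12 − 5·7
1 = −5·19 + 8·12
1 = 8·31 − 13·19
Thus 19·(-13) ≡ 1 (mod 31); reducing, -13 mod 31 = 18.

18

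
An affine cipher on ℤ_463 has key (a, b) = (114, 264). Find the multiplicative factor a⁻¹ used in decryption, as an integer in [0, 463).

Apply the Euclidean algorithm to 463 and 114:
463 = 4*114 + 7
114 = 16*7 + 2
7 = 3*2 + 1
2 = 2*1 + 0
Since gcd(114, 463) = 1, back-substitute to write 1 as a combination:
1 = 7 − 3·2
1 = −3·114 + 49·7
1 = 49·463 − 199·114
Hence 114⁻¹ ≡ -199 ≡ 264 (mod 463).

264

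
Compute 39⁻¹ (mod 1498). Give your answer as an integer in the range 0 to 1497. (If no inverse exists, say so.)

653

Extended Euclidean algorithm:
1498 = 38*39 + 16
39 = 2*16 + 7
16 = 2*7 + 2
7 = 3*2 + 1
2 = 2*1 + 0
gcd = 1, so the inverse exists. Back-substitute:
1 = 7 − 3·2
1 = −3·16 + 7·7
1 = 7·39 − 17·16
1 = −17·1498 + 653·39
So 39·653 ≡ 1 (mod 1498).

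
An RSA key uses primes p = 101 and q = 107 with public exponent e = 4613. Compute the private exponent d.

φ(n) = (p−1)(q−1) = 100·106 = 10600.
Need d with 4613·d ≡ 1 (mod 10600). Apply the extended Euclidean algorithm:
10600 = 2·4613 + 1374
4613 = 3·1374 + 491
1374 = 2·491 + 392
491 = 1·392 + 99
392 = 3·99 + 95
99 = 1·95 + 4
95 = 23·4 + 3
4 = 1·3 + 1
3 = 3·1 + 0
Back-substitute:
1 = 4 − 3
1 = −95 + 24·4
1 = 24·99 − 25·95
1 = −25·392 + 99·99
1 = 99·491 − 124·392
1 = −124·1374 + 347·491
1 = 347·4613 − 1165·1374
1 = −1165·10600 + 2677·4613
So 4613·2677 ≡ 1 (mod 10600), hence d = 2677.

2677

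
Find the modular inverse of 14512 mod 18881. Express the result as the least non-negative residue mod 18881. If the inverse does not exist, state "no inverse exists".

Run Euclid on (18881, 14512):
18881 = 1*14512 + 4369
14512 = 3*4369 + 1405
4369 = 3*1405 + 154
1405 = 9*154 + 19
154 = 8*19 + 2
19 = 9*2 + 1
2 = 2*1 + 0
The gcd is 1. Working backward:
1 = 19 − 9·2
1 = −9·154 + 73·19
1 = 73·1405 − 666·154
1 = −666·4369 + 2071·1405
1 = 2071·14512 − 6879·4369
1 = −6879·18881 + 8950·14512
So 14512·8950 ≡ 1 (mod 18881).

8950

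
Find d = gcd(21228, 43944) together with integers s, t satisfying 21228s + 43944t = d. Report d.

12

Euclidean algorithm:
43944 = 2×21228 + 1488
21228 = 14×1488 + 396
1488 = 3×396 + 300
396 = 1×300 + 96
300 = 3×96 + 12
96 = 8×12 + 0
gcd(21228, 43944) = 12.
Working backward:
12 = 300 − 3·96
12 = −3·396 + 4·300
12 = 4·1488 − 15·396
12 = −15·21228 + 214·1488
12 = 214·43944 − 443·21228
So 12 = (214)·43944 + (-443)·21228.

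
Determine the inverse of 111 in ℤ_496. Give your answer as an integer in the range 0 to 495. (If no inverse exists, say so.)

143

Run Euclid on (496, 111):
496 = 4·111 + 52
111 = 2·52 + 7
52 = 7·7 + 3
7 = 2·3 + 1
3 = 3·1 + 0
The gcd is 1. Working backward:
1 = 7 − 2·3
1 = −2·52 + 15·7
1 = 15·111 − 32·52
1 = −32·496 + 143·111
So 111·143 ≡ 1 (mod 496).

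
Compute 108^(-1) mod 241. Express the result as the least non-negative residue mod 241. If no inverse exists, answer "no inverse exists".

212

Extended Euclidean algorithm:
241 = 2×108 + 25
108 = 4×25 + 8
25 = 3×8 + 1
8 = 8×1 + 0
Since gcd(108, 241) = 1, back-substitute to write 1 as a combination:
1 = 25 − 3·8
1 = −3·108 + 13·25
1 = 13·241 − 29·108
So 108·(-29) ≡ 1 (mod 241), and -29 ≡ 212 (mod 241).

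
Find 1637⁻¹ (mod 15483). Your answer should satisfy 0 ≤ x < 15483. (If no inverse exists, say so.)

Run Euclid on (15483, 1637):
15483 = 9*1637 + 750
1637 = 2*750 + 137
750 = 5*137 + 65
137 = 2*65 + 7
65 = 9*7 + 2
7 = 3*2 + 1
2 = 2*1 + 0
gcd = 1, so the inverse exists. Back-substitute:
1 = 7 − 3·2
1 = −3·65 + 28·7
1 = 28·137 − 59·65
1 = −59·750 + 323·137
1 = 323·1637 − 705·750
1 = −705·15483 + 6668·1637
So 1637·6668 ≡ 1 (mod 15483).

6668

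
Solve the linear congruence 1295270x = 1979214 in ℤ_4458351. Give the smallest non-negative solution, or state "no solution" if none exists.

1058961

First find gcd(1295270, 4458351):
4458351 = 3·1295270 + 572541
1295270 = 2·572541 + 150188
572541 = 3·150188 + 121977
150188 = 1·121977 + 28211
121977 = 4·28211 + 9133
28211 = 3·9133 + 812
9133 = 11·812 + 201
812 = 4·201 + 8
201 = 25·8 + 1
8 = 8·1 + 0
gcd = 1, so a unique solution mod 4458351 exists.
Back-substitute for the Bézout coefficients:
1 = 201 − 25·8
1 = −25·812 + 101·201
1 = 101·9133 − 1136·812
1 = −1136·28211 + 3509·9133
1 = 3509·121977 − 15172·28211
1 = −15172·150188 + 18681·121977
1 = 18681·572541 − 71215·150188
1 = −71215·1295270 + 161111·572541
1 = 161111·4458351 − 554548·1295270
So 1295270·(-554548) ≡ 1 (mod 4458351), giving 1295270⁻¹ ≡ 3903803.
x ≡ 1295270⁻¹·1979214 ≡ 3903803·1979214 ≡ 1058961 (mod 4458351).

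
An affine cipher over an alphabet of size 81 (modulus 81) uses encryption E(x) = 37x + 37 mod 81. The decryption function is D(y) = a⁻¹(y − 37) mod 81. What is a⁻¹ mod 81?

Run Euclid on (81, 37):
81 = 2*37 + 7
37 = 5*7 + 2
7 = 3*2 + 1
2 = 2*1 + 0
gcd = 1, so the inverse exists. Back-substitute:
1 = 7 − 3·2
1 = −3·37 + 16·7
1 = 16·81 − 35·37
Hence 37⁻¹ ≡ -35 ≡ 46 (mod 81).

46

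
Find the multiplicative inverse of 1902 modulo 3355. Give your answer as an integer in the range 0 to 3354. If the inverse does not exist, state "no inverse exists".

Extended Euclidean algorithm:
3355 = 1*1902 + 1453
1902 = 1*1453 + 449
1453 = 3*449 + 106
449 = 4*106 + 25
106 = 4*25 + 6
25 = 4*6 + 1
6 = 6*1 + 0
gcd = 1, so the inverse exists. Back-substitute:
1 = 25 − 4·6
1 = −4·106 + 17·25
1 = 17·449 − 72·106
1 = −72·1453 + 233·449
1 = 233·1902 − 305·1453
1 = −305·3355 + 538·1902
So 1902·538 ≡ 1 (mod 3355).

538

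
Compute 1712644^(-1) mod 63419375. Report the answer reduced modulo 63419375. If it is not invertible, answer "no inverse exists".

gcd(63419375, 1712644) by repeated division:
63419375 = 37*1712644 + 51547
1712644 = 33*51547 + 11593
51547 = 4*11593 + 5175
11593 = 2*5175 + 1243
5175 = 4*1243 + 203
1243 = 6*203 + 25
203 = 8*25 + 3
25 = 8*3 + 1
3 = 3*1 + 0
The gcd is 1. Working backward:
1 = 25 − 8·3
1 = −8·203 + 65·25
1 = 65·1243 − 398·203
1 = −398·5175 + 1657·1243
1 = 1657·11593 − 3712·5175
1 = −3712·51547 + 16505·11593
1 = 16505·1712644 − 548377·51547
1 = −548377·63419375 + 20306454·1712644
So 1712644·20306454 ≡ 1 (mod 63419375).

20306454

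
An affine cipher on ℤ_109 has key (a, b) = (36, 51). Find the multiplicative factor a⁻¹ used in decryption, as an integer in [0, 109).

gcd(109, 36) by repeated division:
109 = 3·36 + 1
36 = 36·1 + 0
gcd = 1, so the inverse exists. Back-substitute:
1 = 109 − 3·36
Thus 36·(-3) ≡ 1 (mod 109); reducing, -3 mod 109 = 106.

106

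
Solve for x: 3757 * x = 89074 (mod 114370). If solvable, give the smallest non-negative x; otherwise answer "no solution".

First find gcd(3757, 114370):
114370 = 30·3757 + 1660
3757 = 2·1660 + 437
1660 = 3·437 + 349
437 = 1·349 + 88
349 = 3·88 + 85
88 = 1·85 + 3
85 = 28·3 + 1
3 = 3·1 + 0
gcd = 1, so a unique solution mod 114370 exists.
Back-substitute for the Bézout coefficients:
1 = 85 − 28·3
1 = −28·88 + 29·85
1 = 29·349 − 115·88
1 = −115·437 + 144·349
1 = 144·1660 − 547·437
1 = −547·3757 + 1238·1660
1 = 1238·114370 − 37687·3757
So 3757·(-37687) ≡ 1 (mod 114370), giving 3757⁻¹ ≡ 76683.
x ≡ 3757⁻¹·89074 ≡ 76683·89074 ≡ 56402 (mod 114370).

56402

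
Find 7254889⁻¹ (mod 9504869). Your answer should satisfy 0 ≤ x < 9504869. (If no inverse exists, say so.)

2892332

gcd(9504869, 7254889) by repeated division:
9504869 = 1×7254889 + 2249980
7254889 = 3×2249980 + 504949
2249980 = 4×504949 + 230184
504949 = 2×230184 + 44581
230184 = 5×44581 + 7279
44581 = 6×7279 + 907
7279 = 8×907 + 23
907 = 39×23 + 10
23 = 2×10 + 3
10 = 3×3 + 1
3 = 3×1 + 0
gcd = 1, so the inverse exists. Back-substitute:
1 = 10 − 3·3
1 = −3·23 + 7·10
1 = 7·907 − 276·23
1 = −276·7279 + 2215·907
1 = 2215·44581 − 13566·7279
1 = −13566·230184 + 70045·44581
1 = 70045·504949 − 153656·230184
1 = −153656·2249980 + 684669·504949
1 = 684669·7254889 − 2207663·2249980
1 = −2207663·9504869 + 2892332·7254889
So 7254889·2892332 ≡ 1 (mod 9504869).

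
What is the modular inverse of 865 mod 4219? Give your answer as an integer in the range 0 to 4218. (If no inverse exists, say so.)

Extended Euclidean algorithm:
4219 = 4*865 + 759
865 = 1*759 + 106
759 = 7*106 + 17
106 = 6*17 + 4
17 = 4*4 + 1
4 = 4*1 + 0
The gcd is 1. Working backward:
1 = 17 − 4·4
1 = −4·106 + 25·17
1 = 25·759 − 179·106
1 = −179·865 + 204·759
1 = 204·4219 − 995·865
So 865·(-995) ≡ 1 (mod 4219), and -995 ≡ 3224 (mod 4219).

3224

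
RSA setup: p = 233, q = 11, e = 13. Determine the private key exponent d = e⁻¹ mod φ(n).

357

φ(n) = (p−1)(q−1) = 232·10 = 2320.
Need d with 13·d ≡ 1 (mod 2320). Apply the extended Euclidean algorithm:
2320 = 178*13 + 6
13 = 2*6 + 1
6 = 6*1 + 0
Back-substitute:
1 = 13 − 2·6
1 = −2·2320 + 357·13
So 13·357 ≡ 1 (mod 2320), hence d = 357.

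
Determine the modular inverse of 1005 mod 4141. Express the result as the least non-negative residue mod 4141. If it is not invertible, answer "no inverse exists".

1232

Apply the Euclidean algorithm to 4141 and 1005:
4141 = 4*1005 + 121
1005 = 8*121 + 37
121 = 3*37 + 10
37 = 3*10 + 7
10 = 1*7 + 3
7 = 2*3 + 1
3 = 3*1 + 0
The gcd is 1. Working backward:
1 = 7 − 2·3
1 = −2·10 + 3·7
1 = 3·37 − 11·10
1 = −11·121 + 36·37
1 = 36·1005 − 299·121
1 = −299·4141 + 1232·1005
So 1005·1232 ≡ 1 (mod 4141).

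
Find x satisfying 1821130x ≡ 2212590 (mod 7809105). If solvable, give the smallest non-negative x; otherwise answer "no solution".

First find gcd(1821130, 7809105):
7809105 = 4*1821130 + 524585
1821130 = 3*524585 + 247375
524585 = 2*247375 + 29835
247375 = 8*29835 + 8695
29835 = 3*8695 + 3750
8695 = 2*3750 + 1195
3750 = 3*1195 + 165
1195 = 7*165 + 40
165 = 4*40 + 5
40 = 8*5 + 0
gcd = 5 and 5 | 2212590, so solutions exist. Divide through by 5: 364226x ≡ 442518 (mod 1561821).
Now find 364226⁻¹ mod 1561821:
1561821 = 4×364226 + 104917
364226 = 3×104917 + 49475
104917 = 2×49475 + 5967
49475 = 8×5967 + 1739
5967 = 3×1739 + 750
1739 = 2×750 + 239
750 = 3×239 + 33
239 = 7×33 + 8
33 = 4×8 + 1
8 = 8×1 + 0
Back-substitute:
1 = 33 − 4·8
1 = −4·239 + 29·33
1 = 29·750 − 91·239
1 = −91·1739 + 211·750
1 = 211·5967 − 724·1739
1 = −724·49475 + 6003·5967
1 = 6003·104917 − 12730·49475
1 = −12730·364226 + 44193·104917
1 = 44193·1561821 − 189502·364226
So 364226·(-189502) ≡ 1 (mod 1561821), i.e. 364226⁻¹ ≡ 1372319.
Then x ≡ 1372319·442518 ≡ 808917 (mod 1561821); the smallest non-negative solution is x = 808917.

808917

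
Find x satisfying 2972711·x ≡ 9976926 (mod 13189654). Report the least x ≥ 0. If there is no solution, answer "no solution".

First find gcd(2972711, 13189654):
13189654 = 4·2972711 + 1298810
2972711 = 2·1298810 + 375091
1298810 = 3·375091 + 173537
375091 = 2·173537 + 28017
173537 = 6·28017 + 5435
28017 = 5·5435 + 842
5435 = 6·842 + 383
842 = 2·383 + 76
383 = 5·76 + 3
76 = 25·3 + 1
3 = 3·1 + 0
gcd = 1, so a unique solution mod 13189654 exists.
Back-substitute for the Bézout coefficients:
1 = 76 − 25·3
1 = −25·383 + 126·76
1 = 126·842 − 277·383
1 = −277·5435 + 1788·842
1 = 1788·28017 − 9217·5435
1 = −9217·173537 + 57090·28017
1 = 57090·375091 − 123397·173537
1 = −123397·1298810 + 427281·375091
1 = 427281·2972711 − 977959·1298810
1 = −977959·13189654 + 4339117·2972711
So 2972711·(4339117) ≡ 1 (mod 13189654), giving 2972711⁻¹ ≡ 4339117.
x ≡ 2972711⁻¹·9976926 ≡ 4339117·9976926 ≡ 6424504 (mod 13189654).

6424504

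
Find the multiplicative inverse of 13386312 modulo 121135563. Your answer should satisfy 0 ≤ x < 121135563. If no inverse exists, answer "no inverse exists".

no inverse exists

Compute gcd(13386312, 121135563):
121135563 = 9×13386312 + 658755
13386312 = 20×658755 + 211212
658755 = 3×211212 + 25119
211212 = 8×25119 + 10260
25119 = 2×10260 + 4599
10260 = 2×4599 + 1062
4599 = 4×1062 + 351
1062 = 3×351 + 9
351 = 39×9 + 0
The gcd is 9, not 1, hence no inverse exists.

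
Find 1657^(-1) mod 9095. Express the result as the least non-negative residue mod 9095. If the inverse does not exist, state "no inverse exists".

Extended Euclidean algorithm:
9095 = 5*1657 + 810
1657 = 2*810 + 37
810 = 21*37 + 33
37 = 1*33 + 4
33 = 8*4 + 1
4 = 4*1 + 0
Since gcd(1657, 9095) = 1, back-substitute to write 1 as a combination:
1 = 33 − 8·4
1 = −8·37 + 9·33
1 = 9·810 − 197·37
1 = −197·1657 + 403·810
1 = 403·9095 − 2212·1657
Thus 1657·(-2212) ≡ 1 (mod 9095); reducing, -2212 mod 9095 = 6883.

6883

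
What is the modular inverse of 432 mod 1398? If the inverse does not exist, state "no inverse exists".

Euclidean algorithm on 1398, 432:
1398 = 3*432 + 102
432 = 4*102 + 24
102 = 4*24 + 6
24 = 4*6 + 0
The gcd is 6, not 1, hence no inverse exists.

no inverse exists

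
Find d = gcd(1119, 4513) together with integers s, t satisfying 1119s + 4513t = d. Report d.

Repeated division:
4513 = 4*1119 + 37
1119 = 30*37 + 9
37 = 4*9 + 1
9 = 9*1 + 0
gcd(1119, 4513) = 1.
Back-substituting:
1 = 37 − 4·9
1 = −4·1119 + 121·37
1 = 121·4513 − 488·1119
So 1 = (121)·4513 + (-488)·1119.

1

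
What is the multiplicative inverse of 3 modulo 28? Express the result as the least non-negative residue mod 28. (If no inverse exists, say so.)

19

Run Euclid on (28, 3):
28 = 9*3 + 1
3 = 3*1 + 0
The gcd is 1. Working backward:
1 = 28 − 9·3
Hence 3⁻¹ ≡ -9 ≡ 19 (mod 28).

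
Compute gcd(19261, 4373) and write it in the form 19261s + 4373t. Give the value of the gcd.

Apply Euclid's algorithm to 19261 and 4373:
19261 = 4×4373 + 1769
4373 = 2×1769 + 835
1769 = 2×835 + 99
835 = 8×99 + 43
99 = 2×43 + 13
43 = 3×13 + 4
13 = 3×4 + 1
4 = 4×1 + 0
gcd(19261, 4373) = 1.
Express as a combination:
1 = 13 − 3·4
1 = −3·43 + 10·13
1 = 10·99 − 23·43
1 = −23·835 + 194·99
1 = 194·1769 − 411·835
1 = −411·4373 + 1016·1769
1 = 1016·19261 − 4475·4373
So 1 = (1016)·19261 + (-4475)·4373.

1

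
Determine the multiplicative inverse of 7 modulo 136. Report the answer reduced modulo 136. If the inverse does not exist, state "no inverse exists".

39

Run Euclid on (136, 7):
136 = 19×7 + 3
7 = 2×3 + 1
3 = 3×1 + 0
gcd = 1, so the inverse exists. Back-substitute:
1 = 7 − 2·3
1 = −2·136 + 39·7
So 7·39 ≡ 1 (mod 136).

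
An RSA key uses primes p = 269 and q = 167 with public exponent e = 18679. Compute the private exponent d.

38367

φ(n) = (p−1)(q−1) = 268·166 = 44488.
Need d with 18679·d ≡ 1 (mod 44488). Apply the extended Euclidean algorithm:
44488 = 2×18679 + 7130
18679 = 2×7130 + 4419
7130 = 1×4419 + 2711
4419 = 1×2711 + 1708
2711 = 1×1708 + 1003
1708 = 1×1003 + 705
1003 = 1×705 + 298
705 = 2×298 + 109
298 = 2×109 + 80
109 = 1×80 + 29
80 = 2×29 + 22
29 = 1×22 + 7
22 = 3×7 + 1
7 = 7×1 + 0
Back-substitute:
1 = 22 − 3·7
1 = −3·29 + 4·22
1 = 4·80 − 11·29
1 = −11·109 + 15·80
1 = 15·298 − 41·109
1 = −41·705 + 97·298
1 = 97·1003 − 138·705
1 = −138·1708 + 235·1003
1 = 235·2711 − 373·1708
1 = −373·4419 + 608·2711
1 = 608·7130 − 981·4419
1 = −981·18679 + 2570·7130
1 = 2570·44488 − 6121·18679
So 18679·(-6121) ≡ 1 (mod 44488), hence d ≡ -6121 ≡ 38367 (mod 44488).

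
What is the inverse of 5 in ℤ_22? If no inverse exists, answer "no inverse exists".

9

gcd(22, 5) by repeated division:
22 = 4·5 + 2
5 = 2·2 + 1
2 = 2·1 + 0
gcd = 1, so the inverse exists. Back-substitute:
1 = 5 − 2·2
1 = −2·22 + 9·5
So 5·9 ≡ 1 (mod 22).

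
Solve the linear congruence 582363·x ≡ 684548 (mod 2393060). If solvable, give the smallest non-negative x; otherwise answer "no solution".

First find gcd(582363, 2393060):
2393060 = 4×582363 + 63608
582363 = 9×63608 + 9891
63608 = 6×9891 + 4262
9891 = 2×4262 + 1367
4262 = 3×1367 + 161
1367 = 8×161 + 79
161 = 2×79 + 3
79 = 26×3 + 1
3 = 3×1 + 0
gcd = 1, so a unique solution mod 2393060 exists.
Back-substitute for the Bézout coefficients:
1 = 79 − 26·3
1 = −26·161 + 53·79
1 = 53·1367 − 450·161
1 = −450·4262 + 1403·1367
1 = 1403·9891 − 3256·4262
1 = −3256·63608 + 20939·9891
1 = 20939·582363 − 191707·63608
1 = −191707·2393060 + 787767·582363
So 582363·(787767) ≡ 1 (mod 2393060), giving 582363⁻¹ ≡ 787767.
x ≡ 582363⁻¹·684548 ≡ 787767·684548 ≡ 218616 (mod 2393060).

218616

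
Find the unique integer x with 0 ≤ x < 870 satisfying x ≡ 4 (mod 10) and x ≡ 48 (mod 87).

744

Write x = 4 + 10·k. Then 10·k ≡ 48 − 4 ≡ 44 (mod 87).
Need 10⁻¹ mod 87. Extended Euclid on (87, 10):
87 = 8×10 + 7
10 = 1×7 + 3
7 = 2×3 + 1
3 = 3×1 + 0
Back-substitute:
1 = 7 − 2·3
1 = −2·10 + 3·7
1 = 3·87 − 26·10
10⁻¹ ≡ 61 (mod 87), so k ≡ 61·44 ≡ 74 (mod 87).
x = 4 + 10·74 = 744.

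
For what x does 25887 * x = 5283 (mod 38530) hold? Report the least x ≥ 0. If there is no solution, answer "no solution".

7399

First find gcd(25887, 38530):
38530 = 1×25887 + 12643
25887 = 2×12643 + 601
12643 = 21×601 + 22
601 = 27×22 + 7
22 = 3×7 + 1
7 = 7×1 + 0
gcd = 1, so a unique solution mod 38530 exists.
Back-substitute for the Bézout coefficients:
1 = 22 − 3·7
1 = −3·601 + 82·22
1 = 82·12643 − 1725·601
1 = −1725·25887 + 3532·12643
1 = 3532·38530 − 5257·25887
So 25887·(-5257) ≡ 1 (mod 38530), giving 25887⁻¹ ≡ 33273.
x ≡ 25887⁻¹·5283 ≡ 33273·5283 ≡ 7399 (mod 38530).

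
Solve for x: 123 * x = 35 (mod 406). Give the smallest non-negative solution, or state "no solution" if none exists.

63

First find gcd(123, 406):
406 = 3*123 + 37
123 = 3*37 + 12
37 = 3*12 + 1
12 = 12*1 + 0
gcd = 1, so a unique solution mod 406 exists.
Back-substitute for the Bézout coefficients:
1 = 37 − 3·12
1 = −3·123 + 10·37
1 = 10·406 − 33·123
So 123·(-33) ≡ 1 (mod 406), giving 123⁻¹ ≡ 373.
x ≡ 123⁻¹·35 ≡ 373·35 ≡ 63 (mod 406).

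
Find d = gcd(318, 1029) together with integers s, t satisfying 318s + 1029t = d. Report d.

Apply Euclid's algorithm to 1029 and 318:
1029 = 3×318 + 75
318 = 4×75 + 18
75 = 4×18 + 3
18 = 6×3 + 0
gcd(318, 1029) = 3.
Express as a combination:
3 = 75 − 4·18
3 = −4·318 + 17·75
3 = 17·1029 − 55·318
So 3 = (17)·1029 + (-55)·318.

3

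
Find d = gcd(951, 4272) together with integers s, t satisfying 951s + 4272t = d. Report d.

Apply Euclid's algorithm to 4272 and 951:
4272 = 4·951 + 468
951 = 2·468 + 15
468 = 31·15 + 3
15 = 5·3 + 0
gcd(951, 4272) = 3.
Express as a combination:
3 = 468 − 31·15
3 = −31·951 + 63·468
3 = 63·4272 − 283·951
So 3 = (63)·4272 + (-283)·951.

3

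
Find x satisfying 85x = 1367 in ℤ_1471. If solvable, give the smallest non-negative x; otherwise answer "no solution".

68

First find gcd(85, 1471):
1471 = 17×85 + 26
85 = 3×26 + 7
26 = 3×7 + 5
7 = 1×5 + 2
5 = 2×2 + 1
2 = 2×1 + 0
gcd = 1, so a unique solution mod 1471 exists.
Back-substitute for the Bézout coefficients:
1 = 5 − 2·2
1 = −2·7 + 3·5
1 = 3·26 − 11·7
1 = −11·85 + 36·26
1 = 36·1471 − 623·85
So 85·(-623) ≡ 1 (mod 1471), giving 85⁻¹ ≡ 848.
x ≡ 85⁻¹·1367 ≡ 848·1367 ≡ 68 (mod 1471).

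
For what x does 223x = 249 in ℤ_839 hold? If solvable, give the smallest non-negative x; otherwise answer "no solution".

652

First find gcd(223, 839):
839 = 3×223 + 170
223 = 1×170 + 53
170 = 3×53 + 11
53 = 4×11 + 9
11 = 1×9 + 2
9 = 4×2 + 1
2 = 2×1 + 0
gcd = 1, so a unique solution mod 839 exists.
Back-substitute for the Bézout coefficients:
1 = 9 − 4·2
1 = −4·11 + 5·9
1 = 5·53 − 24·11
1 = −24·170 + 77·53
1 = 77·223 − 101·170
1 = −101·839 + 380·223
So 223·(380) ≡ 1 (mod 839), giving 223⁻¹ ≡ 380.
x ≡ 223⁻¹·249 ≡ 380·249 ≡ 652 (mod 839).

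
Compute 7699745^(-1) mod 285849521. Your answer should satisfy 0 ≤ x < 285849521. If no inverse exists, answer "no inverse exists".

54622418

Run Euclid on (285849521, 7699745):
285849521 = 37×7699745 + 958956
7699745 = 8×958956 + 28097
958956 = 34×28097 + 3658
28097 = 7×3658 + 2491
3658 = 1×2491 + 1167
2491 = 2×1167 + 157
1167 = 7×157 + 68
157 = 2×68 + 21
68 = 3×21 + 5
21 = 4×5 + 1
5 = 5×1 + 0
Since gcd(7699745, 285849521) = 1, back-substitute to write 1 as a combination:
1 = 21 − 4·5
1 = −4·68 + 13·21
1 = 13·157 − 30·68
1 = −30·1167 + 223·157
1 = 223·2491 − 476·1167
1 = −476·3658 + 699·2491
1 = 699·28097 − 5369·3658
1 = −5369·958956 + 183245·28097
1 = 183245·7699745 − 1471329·958956
1 = −1471329·285849521 + 54622418·7699745
So 7699745·54622418 ≡ 1 (mod 285849521).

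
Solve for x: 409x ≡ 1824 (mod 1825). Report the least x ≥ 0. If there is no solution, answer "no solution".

1236

First find gcd(409, 1825):
1825 = 4·409 + 189
409 = 2·189 + 31
189 = 6·31 + 3
31 = 10·3 + 1
3 = 3·1 + 0
gcd = 1, so a unique solution mod 1825 exists.
Back-substitute for the Bézout coefficients:
1 = 31 − 10·3
1 = −10·189 + 61·31
1 = 61·409 − 132·189
1 = −132·1825 + 589·409
So 409·(589) ≡ 1 (mod 1825), giving 409⁻¹ ≡ 589.
x ≡ 409⁻¹·1824 ≡ 589·1824 ≡ 1236 (mod 1825).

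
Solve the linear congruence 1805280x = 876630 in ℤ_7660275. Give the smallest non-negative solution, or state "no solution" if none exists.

334361

First find gcd(1805280, 7660275):
7660275 = 4*1805280 + 439155
1805280 = 4*439155 + 48660
439155 = 9*48660 + 1215
48660 = 40*1215 + 60
1215 = 20*60 + 15
60 = 4*15 + 0
gcd = 15 and 15 | 876630, so solutions exist. Divide through by 15: 120352x ≡ 58442 (mod 510685).
Now find 120352⁻¹ mod 510685:
510685 = 4*120352 + 29277
120352 = 4*29277 + 3244
29277 = 9*3244 + 81
3244 = 40*81 + 4
81 = 20*4 + 1
4 = 4*1 + 0
Back-substitute:
1 = 81 − 20·4
1 = −20·3244 + 801·81
1 = 801·29277 − 7229·3244
1 = −7229·120352 + 29717·29277
1 = 29717·510685 − 126097·120352
So 120352·(-126097) ≡ 1 (mod 510685), i.e. 120352⁻¹ ≡ 384588.
Then x ≡ 384588·58442 ≡ 334361 (mod 510685); the smallest non-negative solution is x = 334361.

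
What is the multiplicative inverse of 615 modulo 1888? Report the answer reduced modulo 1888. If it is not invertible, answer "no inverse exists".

Run Euclid on (1888, 615):
1888 = 3·615 + 43
615 = 14·43 + 13
43 = 3·13 + 4
13 = 3·4 + 1
4 = 4·1 + 0
The gcd is 1. Working backward:
1 = 13 − 3·4
1 = −3·43 + 10·13
1 = 10·615 − 143·43
1 = −143·1888 + 439·615
So 615·439 ≡ 1 (mod 1888).

439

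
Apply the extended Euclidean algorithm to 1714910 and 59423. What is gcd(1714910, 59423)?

1

Euclidean algorithm:
1714910 = 28·59423 + 51066
59423 = 1·51066 + 8357
51066 = 6·8357 + 924
8357 = 9·924 + 41
924 = 22·41 + 22
41 = 1·22 + 19
22 = 1·19 + 3
19 = 6·3 + 1
3 = 3·1 + 0
gcd(1714910, 59423) = 1.
Express as a combination:
1 = 19 − 6·3
1 = −6·22 + 7·19
1 = 7·41 − 13·22
1 = −13·924 + 293·41
1 = 293·8357 − 2650·924
1 = −2650·51066 + 16193·8357
1 = 16193·59423 − 18843·51066
1 = −18843·1714910 + 543797·59423
So 1 = (-18843)·1714910 + (543797)·59423.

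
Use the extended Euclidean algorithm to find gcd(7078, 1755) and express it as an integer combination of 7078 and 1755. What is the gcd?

1

Repeated division:
7078 = 4·1755 + 58
1755 = 30·58 + 15
58 = 3·15 + 13
15 = 1·13 + 2
13 = 6·2 + 1
2 = 2·1 + 0
gcd(7078, 1755) = 1.
Express as a combination:
1 = 13 − 6·2
1 = −6·15 + 7·13
1 = 7·58 − 27·15
1 = −27·1755 + 817·58
1 = 817·7078 − 3295·1755
So 1 = (817)·7078 + (-3295)·1755.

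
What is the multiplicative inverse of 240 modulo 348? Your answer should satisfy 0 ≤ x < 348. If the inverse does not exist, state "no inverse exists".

Compute gcd(240, 348):
348 = 1·240 + 108
240 = 2·108 + 24
108 = 4·24 + 12
24 = 2·12 + 0
Since gcd = 12 > 1, 240 is not a unit mod 348.

no inverse exists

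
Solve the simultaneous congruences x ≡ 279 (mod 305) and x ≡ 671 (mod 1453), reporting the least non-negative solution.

205544

Write x = 279 + 305·k. Then 305·k ≡ 671 − 279 ≡ 392 (mod 1453).
Need 305⁻¹ mod 1453. Extended Euclid on (1453, 305):
1453 = 4*305 + 233
305 = 1*233 + 72
233 = 3*72 + 17
72 = 4*17 + 4
17 = 4*4 + 1
4 = 4*1 + 0
Back-substitute:
1 = 17 − 4·4
1 = −4·72 + 17·17
1 = 17·233 − 55·72
1 = −55·305 + 72·233
1 = 72·1453 − 343·305
305⁻¹ ≡ 1110 (mod 1453), so k ≡ 1110·392 ≡ 673 (mod 1453).
x = 279 + 305·673 = 205544.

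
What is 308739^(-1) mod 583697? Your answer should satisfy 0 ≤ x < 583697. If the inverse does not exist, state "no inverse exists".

Apply the Euclidean algorithm to 583697 and 308739:
583697 = 1×308739 + 274958
308739 = 1×274958 + 33781
274958 = 8×33781 + 4710
33781 = 7×4710 + 811
4710 = 5×811 + 655
811 = 1×655 + 156
655 = 4×156 + 31
156 = 5×31 + 1
31 = 31×1 + 0
gcd = 1, so the inverse exists. Back-substitute:
1 = 156 − 5·31
1 = −5·655 + 21·156
1 = 21·811 − 26·655
1 = −26·4710 + 151·811
1 = 151·33781 − 1083·4710
1 = −1083·274958 + 8815·33781
1 = 8815·308739 − 9898·274958
1 = −9898·583697 + 18713·308739
So 308739·18713 ≡ 1 (mod 583697).

18713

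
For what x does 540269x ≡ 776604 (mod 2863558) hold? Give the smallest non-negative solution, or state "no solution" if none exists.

2183114

First find gcd(540269, 2863558):
2863558 = 5×540269 + 162213
540269 = 3×162213 + 53630
162213 = 3×53630 + 1323
53630 = 40×1323 + 710
1323 = 1×710 + 613
710 = 1×613 + 97
613 = 6×97 + 31
97 = 3×31 + 4
31 = 7×4 + 3
4 = 1×3 + 1
3 = 3×1 + 0
gcd = 1, so a unique solution mod 2863558 exists.
Back-substitute for the Bézout coefficients:
1 = 4 − 3
1 = −31 + 8·4
1 = 8·97 − 25·31
1 = −25·613 + 158·97
1 = 158·710 − 183·613
1 = −183·1323 + 341·710
1 = 341·53630 − 13823·1323
1 = −13823·162213 + 41810·53630
1 = 41810·540269 − 139253·162213
1 = −139253·2863558 + 738075·540269
So 540269·(738075) ≡ 1 (mod 2863558), giving 540269⁻¹ ≡ 738075.
x ≡ 540269⁻¹·776604 ≡ 738075·776604 ≡ 2183114 (mod 2863558).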